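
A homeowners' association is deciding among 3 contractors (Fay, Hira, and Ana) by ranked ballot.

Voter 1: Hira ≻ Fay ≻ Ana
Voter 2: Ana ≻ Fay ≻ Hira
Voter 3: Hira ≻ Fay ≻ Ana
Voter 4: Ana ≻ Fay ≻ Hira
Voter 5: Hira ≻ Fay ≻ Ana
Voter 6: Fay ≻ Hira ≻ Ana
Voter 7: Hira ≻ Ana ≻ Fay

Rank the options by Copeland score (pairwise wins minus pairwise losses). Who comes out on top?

Hira

Pairwise results:
  Fay vs Hira: Hira wins 4–3.
  Fay vs Ana: Fay wins 4–3.
  Hira vs Ana: Hira wins 5–2.
Copeland scores (wins − losses):
  Fay: 1 − 1 = 0
  Hira: 2 − 0 = 2
  Ana: 0 − 2 = -2
Hira has the best Copeland score.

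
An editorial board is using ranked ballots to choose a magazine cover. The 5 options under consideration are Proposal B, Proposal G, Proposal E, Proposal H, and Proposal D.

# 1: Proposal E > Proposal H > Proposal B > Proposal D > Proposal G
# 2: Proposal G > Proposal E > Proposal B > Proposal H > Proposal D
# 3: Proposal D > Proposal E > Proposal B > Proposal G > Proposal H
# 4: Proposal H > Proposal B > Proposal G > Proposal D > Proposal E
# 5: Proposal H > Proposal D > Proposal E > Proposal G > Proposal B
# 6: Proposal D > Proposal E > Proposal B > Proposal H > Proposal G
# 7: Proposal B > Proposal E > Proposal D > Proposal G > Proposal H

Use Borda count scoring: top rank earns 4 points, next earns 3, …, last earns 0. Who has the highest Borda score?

Proposal E

Borda scores:
  Proposal B: 2 + 2 + 2 + 3 + 0 + 2 + 4 = 15
  Proposal G: 0 + 4 + 1 + 2 + 1 + 0 + 1 = 9
  Proposal E: 4 + 3 + 3 + 0 + 2 + 3 + 3 = 18
  Proposal H: 3 + 1 + 0 + 4 + 4 + 1 + 0 = 13
  Proposal D: 1 + 0 + 4 + 1 + 3 + 4 + 2 = 15
Proposal E has the highest total.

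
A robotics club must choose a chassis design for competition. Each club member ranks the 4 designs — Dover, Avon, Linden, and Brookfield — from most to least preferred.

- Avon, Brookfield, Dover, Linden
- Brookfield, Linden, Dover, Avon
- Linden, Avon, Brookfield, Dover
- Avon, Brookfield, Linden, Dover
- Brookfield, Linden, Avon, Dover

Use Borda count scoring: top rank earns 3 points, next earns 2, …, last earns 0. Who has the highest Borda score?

Borda scores:
  Dover: 1 + 1 + 0 + 0 + 0 = 2
  Avon: 3 + 0 + 2 + 3 + 1 = 9
  Linden: 0 + 2 + 3 + 1 + 2 = 8
  Brookfield: 2 + 3 + 1 + 2 + 3 = 11
Brookfield has the highest total.

Brookfield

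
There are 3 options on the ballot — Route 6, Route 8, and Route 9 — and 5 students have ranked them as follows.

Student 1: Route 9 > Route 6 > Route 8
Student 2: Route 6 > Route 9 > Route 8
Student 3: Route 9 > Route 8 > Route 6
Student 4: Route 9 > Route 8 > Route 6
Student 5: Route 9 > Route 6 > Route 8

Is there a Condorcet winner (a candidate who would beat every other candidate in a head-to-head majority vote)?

Head-to-head results (5 voters total):
Route 6 vs Route 8: Route 6 wins 3–2.
Route 6 vs Route 9: Route 9 wins 4–1.
Route 8 vs Route 9: Route 9 wins 5–0.
Route 9 beats each rival — Route 6 (4–1), Route 8 (5–0) — so Route 9 is the Condorcet winner.

Yes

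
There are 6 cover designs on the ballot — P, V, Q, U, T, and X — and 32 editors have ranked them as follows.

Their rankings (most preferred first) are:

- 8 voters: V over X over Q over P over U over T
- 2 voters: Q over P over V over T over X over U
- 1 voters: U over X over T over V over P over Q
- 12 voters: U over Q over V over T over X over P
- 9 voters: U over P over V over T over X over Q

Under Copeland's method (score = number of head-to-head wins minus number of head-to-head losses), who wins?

U

Pairwise results:
  P vs V: V wins 21–11.
  P vs Q: Q wins 22–10.
  P vs U: U wins 22–10.
  P vs T: P wins 19–13.
  P vs X: X wins 21–11.
  V vs Q: V wins 18–14.
  V vs U: U wins 22–10.
  V vs T: V wins 31–1.
  V vs X: V wins 31–1.
  Q vs U: U wins 22–10.
  Q vs T: Q wins 22–10.
  Q vs X: X wins 18–14.
  U vs T: U wins 30–2.
  U vs X: U wins 22–10.
  T vs X: T wins 23–9.
Copeland scores (wins − losses):
  P: 1 − 4 = -3
  V: 4 − 1 = 3
  Q: 2 − 3 = -1
  U: 5 − 0 = 5
  T: 1 − 4 = -3
  X: 2 − 3 = -1
U has the best Copeland score.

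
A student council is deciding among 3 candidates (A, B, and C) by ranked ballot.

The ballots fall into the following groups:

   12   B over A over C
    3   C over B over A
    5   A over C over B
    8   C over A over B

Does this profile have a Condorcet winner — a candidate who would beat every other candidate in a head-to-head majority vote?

No

Head-to-head results (28 voters total):
A vs B: B wins 15–13.
A vs C: A wins 17–11.
B vs C: C wins 16–12.
No candidate beats all others: A beats C beats B beats A, a majority cycle.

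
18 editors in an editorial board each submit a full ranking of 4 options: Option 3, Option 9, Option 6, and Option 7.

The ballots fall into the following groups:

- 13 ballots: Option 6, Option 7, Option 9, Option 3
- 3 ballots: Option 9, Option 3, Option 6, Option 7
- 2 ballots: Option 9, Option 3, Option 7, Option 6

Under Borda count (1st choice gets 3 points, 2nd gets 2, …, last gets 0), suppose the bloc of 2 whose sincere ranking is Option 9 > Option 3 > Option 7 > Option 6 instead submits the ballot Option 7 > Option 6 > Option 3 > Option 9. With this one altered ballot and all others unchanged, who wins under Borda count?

Option 6

Borda totals with the altered ballot: Option 3 8, Option 9 22, Option 6 46, Option 7 32.
The winner is unchanged: still Option 6.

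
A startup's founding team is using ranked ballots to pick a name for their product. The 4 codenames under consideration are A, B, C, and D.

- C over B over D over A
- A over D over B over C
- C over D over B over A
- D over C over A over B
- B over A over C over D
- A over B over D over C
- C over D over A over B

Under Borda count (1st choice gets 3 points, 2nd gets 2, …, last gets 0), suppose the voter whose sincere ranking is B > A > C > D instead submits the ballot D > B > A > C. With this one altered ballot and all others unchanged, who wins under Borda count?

D

Borda totals with the altered ballot: A 9, B 8, C 11, D 14.
The switch changes the winner from C to D.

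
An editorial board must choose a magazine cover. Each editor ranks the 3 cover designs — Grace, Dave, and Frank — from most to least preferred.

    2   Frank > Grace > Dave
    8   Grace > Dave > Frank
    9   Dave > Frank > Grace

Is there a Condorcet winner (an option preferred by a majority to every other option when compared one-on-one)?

No

Head-to-head results (19 voters total):
Grace vs Dave: Grace wins 10–9.
Grace vs Frank: Frank wins 11–8.
Dave vs Frank: Dave wins 17–2.
No candidate beats all others: Grace beats Dave beats Frank beats Grace, a majority cycle.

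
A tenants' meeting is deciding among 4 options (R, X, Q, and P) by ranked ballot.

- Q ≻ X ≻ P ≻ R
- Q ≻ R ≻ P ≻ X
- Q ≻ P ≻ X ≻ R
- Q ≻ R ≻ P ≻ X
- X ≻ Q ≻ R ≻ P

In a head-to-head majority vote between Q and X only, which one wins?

Ballots ranking Q above X: 4.
Ballots ranking X above Q: 1.
Q wins the head-to-head, 4–1.

Q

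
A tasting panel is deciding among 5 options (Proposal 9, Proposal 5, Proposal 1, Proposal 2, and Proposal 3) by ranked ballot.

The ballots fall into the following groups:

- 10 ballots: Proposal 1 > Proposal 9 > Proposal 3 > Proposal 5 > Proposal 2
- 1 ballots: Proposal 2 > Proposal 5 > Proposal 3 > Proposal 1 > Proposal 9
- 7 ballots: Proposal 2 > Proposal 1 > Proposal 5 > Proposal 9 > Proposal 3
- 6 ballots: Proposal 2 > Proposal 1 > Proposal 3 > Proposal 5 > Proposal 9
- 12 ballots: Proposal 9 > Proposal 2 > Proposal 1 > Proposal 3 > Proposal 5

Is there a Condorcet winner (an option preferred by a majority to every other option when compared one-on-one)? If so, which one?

Head-to-head results (36 voters total):
Proposal 9 vs Proposal 5: Proposal 9 wins 22–14.
Proposal 9 vs Proposal 1: Proposal 1 wins 24–12.
Proposal 9 vs Proposal 2: Proposal 9 wins 22–14.
Proposal 9 vs Proposal 3: Proposal 9 wins 29–7.
Proposal 5 vs Proposal 1: Proposal 1 wins 35–1.
Proposal 5 vs Proposal 2: Proposal 2 wins 26–10.
Proposal 5 vs Proposal 3: Proposal 3 wins 28–8.
Proposal 1 vs Proposal 2: Proposal 2 wins 26–10.
Proposal 1 vs Proposal 3: Proposal 1 wins 35–1.
Proposal 2 vs Proposal 3: Proposal 2 wins 26–10.
No candidate beats all others: Proposal 9 beats Proposal 2 beats Proposal 1 beats Proposal 9, a majority cycle.

There is no Condorcet winner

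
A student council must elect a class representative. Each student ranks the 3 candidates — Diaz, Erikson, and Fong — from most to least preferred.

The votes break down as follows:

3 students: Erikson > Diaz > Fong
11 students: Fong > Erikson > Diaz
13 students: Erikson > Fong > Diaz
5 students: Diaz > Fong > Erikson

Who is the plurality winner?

First-place vote totals:
  Diaz: 5
  Erikson: 16
  Fong: 11
Erikson has the most first-place votes.

Erikson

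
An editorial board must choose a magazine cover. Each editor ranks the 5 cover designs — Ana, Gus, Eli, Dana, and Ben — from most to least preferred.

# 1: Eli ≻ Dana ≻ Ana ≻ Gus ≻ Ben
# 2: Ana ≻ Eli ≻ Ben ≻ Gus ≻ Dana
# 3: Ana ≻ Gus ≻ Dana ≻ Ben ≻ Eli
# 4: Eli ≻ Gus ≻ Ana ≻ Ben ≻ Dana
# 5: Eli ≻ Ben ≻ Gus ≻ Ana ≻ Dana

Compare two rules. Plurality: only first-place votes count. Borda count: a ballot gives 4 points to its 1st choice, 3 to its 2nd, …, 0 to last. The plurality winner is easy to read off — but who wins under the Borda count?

Plurality first-place counts: Ana 2, Gus 0, Eli 3, Dana 0, Ben 0 → Eli.
Borda totals: Ana 13, Gus 10, Eli 15, Dana 5, Ben 7 → Eli.

Eli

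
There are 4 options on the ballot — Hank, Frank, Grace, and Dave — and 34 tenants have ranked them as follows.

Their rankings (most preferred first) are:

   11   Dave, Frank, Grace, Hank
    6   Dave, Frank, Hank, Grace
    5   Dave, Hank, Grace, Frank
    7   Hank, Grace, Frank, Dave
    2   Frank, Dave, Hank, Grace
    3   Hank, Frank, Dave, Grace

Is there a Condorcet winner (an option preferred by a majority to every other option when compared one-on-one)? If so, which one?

Dave

Head-to-head results (34 voters total):
Hank vs Frank: Frank wins 19–15.
Hank vs Grace: Hank wins 23–11.
Hank vs Dave: Dave wins 24–10.
Frank vs Grace: Frank wins 22–12.
Frank vs Dave: Dave wins 22–12.
Grace vs Dave: Dave wins 27–7.
Dave beats each rival — Hank (24–10), Frank (22–12), Grace (27–7) — so Dave is the Condorcet winner.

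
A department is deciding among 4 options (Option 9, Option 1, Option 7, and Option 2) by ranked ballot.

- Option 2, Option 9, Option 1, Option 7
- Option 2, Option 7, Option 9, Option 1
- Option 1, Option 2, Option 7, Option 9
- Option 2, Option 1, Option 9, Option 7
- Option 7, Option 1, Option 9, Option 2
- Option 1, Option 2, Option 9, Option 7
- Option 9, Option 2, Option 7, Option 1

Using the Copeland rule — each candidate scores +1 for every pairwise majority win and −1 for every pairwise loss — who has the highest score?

Option 2

Pairwise results:
  Option 9 vs Option 1: Option 1 wins 4–3.
  Option 9 vs Option 7: Option 9 wins 4–3.
  Option 9 vs Option 2: Option 2 wins 5–2.
  Option 1 vs Option 7: Option 1 wins 4–3.
  Option 1 vs Option 2: Option 2 wins 4–3.
  Option 7 vs Option 2: Option 2 wins 6–1.
Copeland scores (wins − losses):
  Option 9: 1 − 2 = -1
  Option 1: 2 − 1 = 1
  Option 7: 0 − 3 = -3
  Option 2: 3 − 0 = 3
Option 2 has the best Copeland score.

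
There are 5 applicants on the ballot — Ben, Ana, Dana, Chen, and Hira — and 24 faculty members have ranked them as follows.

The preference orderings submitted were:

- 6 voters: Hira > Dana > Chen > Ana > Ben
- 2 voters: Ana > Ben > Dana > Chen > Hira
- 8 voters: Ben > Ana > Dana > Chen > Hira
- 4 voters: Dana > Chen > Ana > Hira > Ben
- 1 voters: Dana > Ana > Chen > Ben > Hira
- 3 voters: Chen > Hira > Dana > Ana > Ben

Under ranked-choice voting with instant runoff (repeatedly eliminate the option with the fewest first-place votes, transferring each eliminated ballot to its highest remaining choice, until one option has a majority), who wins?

Round 1: Ben 8, Hira 6, Dana 5, Chen 3, Ana 2. Ana has the fewest and is eliminated.
Round 2: Ben 10, Hira 6, Dana 5, Chen 3. Chen has the fewest and is eliminated.
Round 3: Ben 10, Hira 9, Dana 5. Dana has the fewest and is eliminated.
Round 4: Hira 13, Ben 11. Hira has a majority.

Hira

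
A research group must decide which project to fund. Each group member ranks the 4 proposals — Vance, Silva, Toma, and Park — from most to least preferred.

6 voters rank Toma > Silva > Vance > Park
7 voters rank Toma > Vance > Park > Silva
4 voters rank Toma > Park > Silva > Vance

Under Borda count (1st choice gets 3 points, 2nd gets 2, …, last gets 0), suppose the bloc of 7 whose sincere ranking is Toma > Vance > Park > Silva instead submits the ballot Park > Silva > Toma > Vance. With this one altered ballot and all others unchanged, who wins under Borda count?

Borda totals with the altered ballot: Vance 6, Silva 30, Toma 37, Park 29.
The winner is unchanged: still Toma.

Toma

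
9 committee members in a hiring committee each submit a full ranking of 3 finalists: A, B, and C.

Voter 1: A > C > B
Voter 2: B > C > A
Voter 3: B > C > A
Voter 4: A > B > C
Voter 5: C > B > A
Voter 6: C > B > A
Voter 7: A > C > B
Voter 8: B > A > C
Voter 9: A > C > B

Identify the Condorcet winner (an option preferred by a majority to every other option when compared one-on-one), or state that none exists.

Head-to-head results (9 voters total):
A vs B: B wins 5–4.
A vs C: A wins 5–4.
B vs C: C wins 5–4.
No candidate beats all others: A beats C beats B beats A, a majority cycle.

There is no Condorcet winner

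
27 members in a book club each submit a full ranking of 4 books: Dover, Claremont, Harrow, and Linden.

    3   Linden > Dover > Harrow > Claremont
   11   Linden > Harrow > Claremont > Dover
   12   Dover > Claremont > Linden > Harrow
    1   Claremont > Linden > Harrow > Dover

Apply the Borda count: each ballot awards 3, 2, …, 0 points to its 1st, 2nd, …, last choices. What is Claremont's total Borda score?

38

Borda scores:
  Dover: 3·2 + 11·0 + 12·3 + 0 = 42
  Claremont: 3·0 + 11·1 + 12·2 + 3 = 38
  Harrow: 3·1 + 11·2 + 12·0 + 1 = 26
  Linden: 3·3 + 11·3 + 12·1 + 2 = 56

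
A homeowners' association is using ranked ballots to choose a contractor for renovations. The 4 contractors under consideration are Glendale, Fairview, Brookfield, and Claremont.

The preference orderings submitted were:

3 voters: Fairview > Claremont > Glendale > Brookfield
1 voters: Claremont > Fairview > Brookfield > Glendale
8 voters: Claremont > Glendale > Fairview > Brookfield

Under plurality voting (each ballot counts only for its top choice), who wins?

Claremont

First-place vote totals:
  Glendale: 0
  Fairview: 3
  Brookfield: 0
  Claremont: 9
Claremont has the most first-place votes.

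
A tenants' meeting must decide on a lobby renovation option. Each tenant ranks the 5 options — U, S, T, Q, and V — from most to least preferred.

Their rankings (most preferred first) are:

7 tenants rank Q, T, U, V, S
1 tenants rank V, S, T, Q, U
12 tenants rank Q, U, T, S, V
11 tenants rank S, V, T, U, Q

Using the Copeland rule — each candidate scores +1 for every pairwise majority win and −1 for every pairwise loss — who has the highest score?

Pairwise results:
  U vs S: U wins 19–12.
  U vs T: T wins 19–12.
  U vs Q: Q wins 20–11.
  U vs V: U wins 19–12.
  S vs T: T wins 19–12.
  S vs Q: Q wins 19–12.
  S vs V: S wins 23–8.
  T vs Q: Q wins 19–12.
  T vs V: T wins 19–12.
  Q vs V: Q wins 19–12.
Copeland scores (wins − losses):
  U: 2 − 2 = 0
  S: 1 − 3 = -2
  T: 3 − 1 = 2
  Q: 4 − 0 = 4
  V: 0 − 4 = -4
Q has the best Copeland score.

Q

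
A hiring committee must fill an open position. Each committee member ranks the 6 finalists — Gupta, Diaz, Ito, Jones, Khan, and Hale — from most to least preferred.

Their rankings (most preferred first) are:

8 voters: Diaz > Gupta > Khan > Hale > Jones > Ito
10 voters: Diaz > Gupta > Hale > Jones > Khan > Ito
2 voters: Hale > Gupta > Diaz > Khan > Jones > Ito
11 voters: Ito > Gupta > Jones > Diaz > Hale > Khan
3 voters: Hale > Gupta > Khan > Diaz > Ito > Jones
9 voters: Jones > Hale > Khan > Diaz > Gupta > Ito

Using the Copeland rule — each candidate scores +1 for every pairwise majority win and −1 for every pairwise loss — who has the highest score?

Diaz

Pairwise results:
  Gupta vs Diaz: Diaz wins 27–16.
  Gupta vs Ito: Gupta wins 32–11.
  Gupta vs Jones: Gupta wins 34–9.
  Gupta vs Khan: Gupta wins 34–9.
  Gupta vs Hale: Gupta wins 29–14.
  Diaz vs Ito: Diaz wins 32–11.
  Diaz vs Jones: Diaz wins 23–20.
  Diaz vs Khan: Diaz wins 31–12.
  Diaz vs Hale: Diaz wins 29–14.
  Ito vs Jones: Jones wins 29–14.
  Ito vs Khan: Khan wins 32–11.
  Ito vs Hale: Hale wins 32–11.
  Jones vs Khan: Jones wins 30–13.
  Jones vs Hale: Hale wins 23–20.
  Khan vs Hale: Hale wins 35–8.
Copeland scores (wins − losses):
  Gupta: 4 − 1 = 3
  Diaz: 5 − 0 = 5
  Ito: 0 − 5 = -5
  Jones: 2 − 3 = -1
  Khan: 1 − 4 = -3
  Hale: 3 − 2 = 1
Diaz has the best Copeland score.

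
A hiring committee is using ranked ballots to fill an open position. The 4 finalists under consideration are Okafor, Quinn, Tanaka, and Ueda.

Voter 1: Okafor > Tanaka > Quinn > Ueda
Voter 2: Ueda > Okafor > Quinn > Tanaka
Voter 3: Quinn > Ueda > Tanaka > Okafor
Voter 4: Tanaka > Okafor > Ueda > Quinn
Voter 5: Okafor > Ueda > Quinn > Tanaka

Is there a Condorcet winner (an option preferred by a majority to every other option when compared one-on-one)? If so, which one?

Okafor

Head-to-head results (5 voters total):
Okafor vs Quinn: Okafor wins 4–1.
Okafor vs Tanaka: Okafor wins 3–2.
Okafor vs Ueda: Okafor wins 3–2.
Quinn vs Tanaka: Quinn wins 3–2.
Quinn vs Ueda: Ueda wins 3–2.
Tanaka vs Ueda: Ueda wins 3–2.
Okafor beats each rival — Quinn (4–1), Tanaka (3–2), Ueda (3–2) — so Okafor is the Condorcet winner.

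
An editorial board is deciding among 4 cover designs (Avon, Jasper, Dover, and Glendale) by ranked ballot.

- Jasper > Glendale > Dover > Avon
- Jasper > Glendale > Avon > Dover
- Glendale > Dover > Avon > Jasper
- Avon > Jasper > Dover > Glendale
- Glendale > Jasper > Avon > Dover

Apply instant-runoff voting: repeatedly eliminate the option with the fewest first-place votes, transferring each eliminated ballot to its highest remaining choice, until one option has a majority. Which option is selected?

Round 1: Jasper 2, Glendale 2, Avon 1, Dover 0. Dover has the fewest and is eliminated.
Round 2: Jasper 2, Glendale 2, Avon 1. Avon has the fewest and is eliminated.
Round 3: Jasper 3, Glendale 2. Jasper has a majority.

Jasper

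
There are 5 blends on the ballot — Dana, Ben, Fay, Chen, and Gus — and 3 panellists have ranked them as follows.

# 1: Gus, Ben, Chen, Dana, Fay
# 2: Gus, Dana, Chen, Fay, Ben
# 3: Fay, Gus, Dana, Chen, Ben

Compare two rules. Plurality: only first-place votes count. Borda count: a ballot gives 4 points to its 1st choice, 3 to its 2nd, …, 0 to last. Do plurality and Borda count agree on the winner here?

Plurality first-place counts: Dana 0, Ben 0, Fay 1, Chen 0, Gus 2 → Gus.
Borda totals: Dana 6, Ben 3, Fay 5, Chen 5, Gus 11 → Gus.
The two rules agree on Gus.

Yes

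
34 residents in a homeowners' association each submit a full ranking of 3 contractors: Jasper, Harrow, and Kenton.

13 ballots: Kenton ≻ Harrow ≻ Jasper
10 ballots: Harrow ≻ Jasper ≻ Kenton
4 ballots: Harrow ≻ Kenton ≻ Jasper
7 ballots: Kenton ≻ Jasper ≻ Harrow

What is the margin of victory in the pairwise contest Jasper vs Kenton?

14

Ballots ranking Jasper above Kenton: 10.
Ballots ranking Kenton above Jasper: 13+4+7 = 24.
Kenton wins 24–10, a margin of 14.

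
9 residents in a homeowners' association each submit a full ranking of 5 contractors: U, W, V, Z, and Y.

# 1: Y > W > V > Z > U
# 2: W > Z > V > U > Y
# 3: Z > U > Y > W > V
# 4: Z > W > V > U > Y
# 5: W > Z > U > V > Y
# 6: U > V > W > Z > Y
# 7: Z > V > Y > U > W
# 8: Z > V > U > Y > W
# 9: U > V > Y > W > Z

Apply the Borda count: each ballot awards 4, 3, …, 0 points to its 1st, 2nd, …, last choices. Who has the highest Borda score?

Z

Borda scores:
  U: 0 + 1 + 3 + 1 + 2 + 4 + 1 + 2 + 4 = 18
  W: 3 + 4 + 1 + 3 + 4 + 2 + 0 + 0 + 1 = 18
  V: 2 + 2 + 0 + 2 + 1 + 3 + 3 + 3 + 3 = 19
  Z: 1 + 3 + 4 + 4 + 3 + 1 + 4 + 4 + 0 = 24
  Y: 4 + 0 + 2 + 0 + 0 + 0 + 2 + 1 + 2 = 11
Z has the highest total.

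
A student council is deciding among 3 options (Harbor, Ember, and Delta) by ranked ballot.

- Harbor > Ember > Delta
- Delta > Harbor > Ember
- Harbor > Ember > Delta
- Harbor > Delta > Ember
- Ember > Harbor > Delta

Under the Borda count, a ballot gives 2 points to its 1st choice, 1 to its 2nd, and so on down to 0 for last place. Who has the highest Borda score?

Borda scores:
  Harbor: 2 + 1 + 2 + 2 + 1 = 8
  Ember: 1 + 0 + 1 + 0 + 2 = 4
  Delta: 0 + 2 + 0 + 1 + 0 = 3
Harbor has the highest total.

Harbor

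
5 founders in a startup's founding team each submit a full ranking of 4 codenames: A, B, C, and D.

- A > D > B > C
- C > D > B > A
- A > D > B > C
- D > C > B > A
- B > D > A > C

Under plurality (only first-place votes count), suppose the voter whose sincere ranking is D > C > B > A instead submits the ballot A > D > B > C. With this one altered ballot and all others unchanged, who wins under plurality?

A

First-place totals with the altered ballot: A 3, B 1, C 1, D 0.
The winner is unchanged: still A.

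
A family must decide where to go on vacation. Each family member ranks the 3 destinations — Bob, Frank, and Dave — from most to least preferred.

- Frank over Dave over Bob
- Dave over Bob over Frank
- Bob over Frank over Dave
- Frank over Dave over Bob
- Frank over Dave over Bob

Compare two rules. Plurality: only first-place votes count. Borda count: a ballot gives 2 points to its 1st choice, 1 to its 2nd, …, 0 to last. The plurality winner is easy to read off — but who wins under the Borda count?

Frank

Plurality first-place counts: Bob 1, Frank 3, Dave 1 → Frank.
Borda totals: Bob 3, Frank 7, Dave 5 → Frank.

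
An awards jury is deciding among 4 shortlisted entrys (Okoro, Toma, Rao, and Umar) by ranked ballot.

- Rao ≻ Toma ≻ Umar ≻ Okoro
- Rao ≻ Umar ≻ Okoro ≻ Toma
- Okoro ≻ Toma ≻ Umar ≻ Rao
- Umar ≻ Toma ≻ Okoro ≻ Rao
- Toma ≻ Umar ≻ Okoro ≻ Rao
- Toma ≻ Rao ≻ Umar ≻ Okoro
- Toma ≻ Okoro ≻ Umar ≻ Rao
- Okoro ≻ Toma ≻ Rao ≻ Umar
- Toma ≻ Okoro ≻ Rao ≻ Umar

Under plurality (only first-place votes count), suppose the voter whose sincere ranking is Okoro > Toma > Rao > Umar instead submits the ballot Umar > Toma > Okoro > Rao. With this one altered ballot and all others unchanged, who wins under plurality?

First-place totals with the altered ballot: Okoro 1, Toma 4, Rao 2, Umar 2.
The winner is unchanged: still Toma.

Toma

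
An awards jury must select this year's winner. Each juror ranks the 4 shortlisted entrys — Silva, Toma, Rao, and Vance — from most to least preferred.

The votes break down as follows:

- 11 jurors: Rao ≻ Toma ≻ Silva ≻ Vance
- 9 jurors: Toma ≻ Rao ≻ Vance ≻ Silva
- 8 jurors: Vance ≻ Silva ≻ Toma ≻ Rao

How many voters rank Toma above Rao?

Ballots ranking Toma above Rao: 9+8 = 17.
Ballots ranking Rao above Toma: 11.
So 17 of 28 voters prefer Toma to Rao.

17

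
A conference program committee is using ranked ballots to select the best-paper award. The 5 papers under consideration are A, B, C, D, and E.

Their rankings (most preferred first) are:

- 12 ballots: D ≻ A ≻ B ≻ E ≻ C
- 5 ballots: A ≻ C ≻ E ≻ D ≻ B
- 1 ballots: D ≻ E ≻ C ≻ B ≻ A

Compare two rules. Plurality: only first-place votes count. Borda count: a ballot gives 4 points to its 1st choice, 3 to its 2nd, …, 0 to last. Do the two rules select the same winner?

Plurality first-place counts: A 5, B 0, C 0, D 13, E 0 → D.
Borda totals: A 56, B 25, C 17, D 57, E 25 → D.
The two rules agree on D.

Yes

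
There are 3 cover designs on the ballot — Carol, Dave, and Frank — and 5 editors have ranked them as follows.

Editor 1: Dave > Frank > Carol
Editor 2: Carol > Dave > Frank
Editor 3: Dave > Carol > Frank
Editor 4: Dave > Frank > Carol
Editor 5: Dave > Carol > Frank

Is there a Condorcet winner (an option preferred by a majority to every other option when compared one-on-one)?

Yes

Head-to-head results (5 voters total):
Carol vs Dave: Dave wins 4–1.
Carol vs Frank: Carol wins 3–2.
Dave vs Frank: Dave wins 5–0.
Dave beats each rival — Carol (4–1), Frank (5–0) — so Dave is the Condorcet winner.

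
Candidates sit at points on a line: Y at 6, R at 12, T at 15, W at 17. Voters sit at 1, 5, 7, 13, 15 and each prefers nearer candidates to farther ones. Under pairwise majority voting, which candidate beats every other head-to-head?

Y

With single-peaked preferences on a line, the Condorcet winner is the candidate closest to the median voter.
The median voter (position 7) is closest to Y at 6.
Check: Y vs W — voters closer to Y: 3 of 5.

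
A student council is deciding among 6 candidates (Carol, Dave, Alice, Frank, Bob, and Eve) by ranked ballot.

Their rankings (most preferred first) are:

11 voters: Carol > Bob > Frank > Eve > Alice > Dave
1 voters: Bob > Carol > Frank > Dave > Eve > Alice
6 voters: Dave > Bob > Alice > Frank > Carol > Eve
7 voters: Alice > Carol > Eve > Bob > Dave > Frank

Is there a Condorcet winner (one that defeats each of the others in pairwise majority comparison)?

No

Head-to-head results (25 voters total):
Carol vs Dave: Carol wins 19–6.
Carol vs Alice: Alice wins 13–12.
Carol vs Frank: Carol wins 19–6.
Carol vs Bob: Carol wins 18–7.
Carol vs Eve: Carol wins 25–0.
Dave vs Alice: Alice wins 18–7.
Dave vs Frank: Dave wins 13–12.
Dave vs Bob: Bob wins 19–6.
Dave vs Eve: Eve wins 18–7.
Alice vs Frank: Alice wins 13–12.
Alice vs Bob: Bob wins 18–7.
Alice vs Eve: Alice wins 13–12.
Frank vs Bob: Bob wins 25–0.
Frank vs Eve: Frank wins 18–7.
Bob vs Eve: Bob wins 18–7.
No candidate beats all others: Carol beats Bob beats Alice beats Carol, a majority cycle.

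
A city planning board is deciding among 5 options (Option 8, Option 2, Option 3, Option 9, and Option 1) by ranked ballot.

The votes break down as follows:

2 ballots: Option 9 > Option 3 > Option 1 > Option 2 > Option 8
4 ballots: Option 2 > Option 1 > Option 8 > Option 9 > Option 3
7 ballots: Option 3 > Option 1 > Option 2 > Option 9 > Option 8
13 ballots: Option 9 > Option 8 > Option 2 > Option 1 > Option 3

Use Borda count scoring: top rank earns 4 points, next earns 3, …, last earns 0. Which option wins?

Option 9

Borda scores:
  Option 8: 2·0 + 4·2 + 7·0 + 13·3 = 47
  Option 2: 2·1 + 4·4 + 7·2 + 13·2 = 58
  Option 3: 2·3 + 4·0 + 7·4 + 13·0 = 34
  Option 9: 2·4 + 4·1 + 7·1 + 13·4 = 71
  Option 1: 2·2 + 4·3 + 7·3 + 13·1 = 50
Option 9 has the highest total.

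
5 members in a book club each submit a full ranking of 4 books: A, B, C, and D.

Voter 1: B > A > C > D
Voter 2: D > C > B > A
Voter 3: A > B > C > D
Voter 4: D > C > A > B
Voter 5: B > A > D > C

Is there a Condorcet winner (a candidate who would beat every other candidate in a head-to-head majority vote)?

Yes

Head-to-head results (5 voters total):
A vs B: B wins 3–2.
A vs C: A wins 3–2.
A vs D: A wins 3–2.
B vs C: B wins 3–2.
B vs D: B wins 3–2.
C vs D: D wins 3–2.
B beats each rival — A (3–2), C (3–2), D (3–2) — so B is the Condorcet winner.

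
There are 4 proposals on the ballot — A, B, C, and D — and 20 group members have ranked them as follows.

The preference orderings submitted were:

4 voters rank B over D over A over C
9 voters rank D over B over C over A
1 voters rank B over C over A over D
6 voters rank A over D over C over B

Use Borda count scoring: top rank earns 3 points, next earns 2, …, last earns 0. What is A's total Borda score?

Borda scores:
  A: 4·1 + 9·0 + 1 + 6·3 = 23
  B: 4·3 + 9·2 + 3 + 6·0 = 33
  C: 4·0 + 9·1 + 2 + 6·1 = 17
  D: 4·2 + 9·3 + 0 + 6·2 = 47

23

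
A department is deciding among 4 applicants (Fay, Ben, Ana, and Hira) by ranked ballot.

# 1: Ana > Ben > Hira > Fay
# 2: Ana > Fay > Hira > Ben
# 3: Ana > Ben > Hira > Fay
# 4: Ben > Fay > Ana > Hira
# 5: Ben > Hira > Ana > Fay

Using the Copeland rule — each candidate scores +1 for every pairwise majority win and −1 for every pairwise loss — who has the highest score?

Pairwise results:
  Fay vs Ben: Ben wins 4–1.
  Fay vs Ana: Ana wins 4–1.
  Fay vs Hira: Hira wins 3–2.
  Ben vs Ana: Ana wins 3–2.
  Ben vs Hira: Ben wins 4–1.
  Ana vs Hira: Ana wins 4–1.
Copeland scores (wins − losses):
  Fay: 0 − 3 = -3
  Ben: 2 − 1 = 1
  Ana: 3 − 0 = 3
  Hira: 1 − 2 = -1
Ana has the best Copeland score.

Ana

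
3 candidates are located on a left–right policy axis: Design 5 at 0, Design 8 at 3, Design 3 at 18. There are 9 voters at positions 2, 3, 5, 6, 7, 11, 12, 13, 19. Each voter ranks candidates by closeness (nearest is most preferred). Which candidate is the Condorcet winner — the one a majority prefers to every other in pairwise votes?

With single-peaked preferences on a line, the Condorcet winner is the candidate closest to the median voter.
The median voter (position 7) is closest to Design 8 at 3.
Check: Design 8 vs Design 3 — voters closer to Design 8: 5 of 9.

Design 8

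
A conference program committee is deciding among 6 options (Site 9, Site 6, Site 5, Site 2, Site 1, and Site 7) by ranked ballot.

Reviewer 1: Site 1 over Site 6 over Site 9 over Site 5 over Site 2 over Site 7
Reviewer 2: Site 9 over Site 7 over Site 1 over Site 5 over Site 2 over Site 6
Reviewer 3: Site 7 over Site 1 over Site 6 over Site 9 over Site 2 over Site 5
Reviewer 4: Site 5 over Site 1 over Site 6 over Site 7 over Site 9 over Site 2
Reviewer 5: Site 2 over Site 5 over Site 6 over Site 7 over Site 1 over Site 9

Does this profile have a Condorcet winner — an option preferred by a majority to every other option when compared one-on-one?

No

Head-to-head results (5 voters total):
Site 9 vs Site 6: Site 6 wins 4–1.
Site 9 vs Site 5: Site 9 wins 3–2.
Site 9 vs Site 2: Site 9 wins 4–1.
Site 9 vs Site 1: Site 1 wins 4–1.
Site 9 vs Site 7: Site 7 wins 3–2.
Site 6 vs Site 5: Site 5 wins 3–2.
Site 6 vs Site 2: Site 6 wins 3–2.
Site 6 vs Site 1: Site 1 wins 4–1.
Site 6 vs Site 7: Site 6 wins 3–2.
Site 5 vs Site 2: Site 5 wins 3–2.
Site 5 vs Site 1: Site 1 wins 3–2.
Site 5 vs Site 7: Site 5 wins 3–2.
Site 2 vs Site 1: Site 1 wins 4–1.
Site 2 vs Site 7: Site 7 wins 3–2.
Site 1 vs Site 7: Site 7 wins 3–2.
No candidate beats all others: Site 9 beats Site 5 beats Site 6 beats Site 9, a majority cycle.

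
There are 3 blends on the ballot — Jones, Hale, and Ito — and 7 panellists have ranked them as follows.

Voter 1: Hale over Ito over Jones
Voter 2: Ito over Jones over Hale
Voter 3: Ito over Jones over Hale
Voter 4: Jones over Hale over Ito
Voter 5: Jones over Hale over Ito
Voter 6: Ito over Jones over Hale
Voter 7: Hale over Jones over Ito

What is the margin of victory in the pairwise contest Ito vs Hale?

Ballots ranking Ito above Hale: 3.
Ballots ranking Hale above Ito: 4.
Hale wins 4–3, a margin of 1.

1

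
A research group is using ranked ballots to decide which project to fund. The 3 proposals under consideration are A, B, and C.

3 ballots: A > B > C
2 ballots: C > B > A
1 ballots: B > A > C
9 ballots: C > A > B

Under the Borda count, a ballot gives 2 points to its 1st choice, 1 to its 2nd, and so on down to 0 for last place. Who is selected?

C

Borda scores:
  A: 3·2 + 2·0 + 1 + 9·1 = 16
  B: 3·1 + 2·1 + 2 + 9·0 = 7
  C: 3·0 + 2·2 + 0 + 9·2 = 22
C has the highest total.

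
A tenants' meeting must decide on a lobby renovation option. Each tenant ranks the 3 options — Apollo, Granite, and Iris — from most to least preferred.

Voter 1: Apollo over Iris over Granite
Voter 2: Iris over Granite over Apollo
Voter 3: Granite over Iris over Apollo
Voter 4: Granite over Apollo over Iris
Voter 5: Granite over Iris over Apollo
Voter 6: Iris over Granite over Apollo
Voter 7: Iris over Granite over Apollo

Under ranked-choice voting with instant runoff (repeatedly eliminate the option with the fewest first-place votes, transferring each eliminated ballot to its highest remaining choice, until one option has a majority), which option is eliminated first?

Round 1: Granite 3, Iris 3, Apollo 1. Apollo has the fewest and is eliminated.
Round 2: Iris 4, Granite 3. Iris has a majority.

Apollo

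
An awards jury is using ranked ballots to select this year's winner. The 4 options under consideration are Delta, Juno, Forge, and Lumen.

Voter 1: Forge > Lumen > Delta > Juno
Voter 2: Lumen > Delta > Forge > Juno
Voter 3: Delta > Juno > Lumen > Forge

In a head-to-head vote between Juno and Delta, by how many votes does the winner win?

Ballots ranking Juno above Delta: 0.
Ballots ranking Delta above Juno: 3.
Delta wins 3–0, a margin of 3.

3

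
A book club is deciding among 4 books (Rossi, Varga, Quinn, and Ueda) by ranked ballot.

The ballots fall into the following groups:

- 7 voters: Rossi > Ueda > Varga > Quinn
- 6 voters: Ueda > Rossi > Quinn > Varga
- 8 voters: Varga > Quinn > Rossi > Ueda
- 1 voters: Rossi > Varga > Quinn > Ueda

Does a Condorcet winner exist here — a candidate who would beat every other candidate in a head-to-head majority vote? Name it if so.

Rossi

Head-to-head results (22 voters total):
Rossi vs Varga: Rossi wins 14–8.
Rossi vs Quinn: Rossi wins 14–8.
Rossi vs Ueda: Rossi wins 16–6.
Varga vs Quinn: Varga wins 16–6.
Varga vs Ueda: Ueda wins 13–9.
Quinn vs Ueda: Ueda wins 13–9.
Rossi beats each rival — Varga (14–8), Quinn (14–8), Ueda (16–6) — so Rossi is the Condorcet winner.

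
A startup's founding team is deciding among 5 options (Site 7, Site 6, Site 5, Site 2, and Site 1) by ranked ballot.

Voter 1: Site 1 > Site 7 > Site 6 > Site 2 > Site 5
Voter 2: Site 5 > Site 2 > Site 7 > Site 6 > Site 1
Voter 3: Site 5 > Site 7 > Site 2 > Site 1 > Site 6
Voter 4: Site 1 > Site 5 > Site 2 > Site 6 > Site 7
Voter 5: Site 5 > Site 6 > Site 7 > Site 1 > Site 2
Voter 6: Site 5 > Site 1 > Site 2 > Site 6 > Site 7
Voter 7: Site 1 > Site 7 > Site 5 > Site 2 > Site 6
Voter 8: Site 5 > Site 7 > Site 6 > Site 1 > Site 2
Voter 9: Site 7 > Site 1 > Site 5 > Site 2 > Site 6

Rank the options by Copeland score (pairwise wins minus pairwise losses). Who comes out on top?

Site 5

Pairwise results:
  Site 7 vs Site 6: Site 7 wins 6–3.
  Site 7 vs Site 5: Site 5 wins 6–3.
  Site 7 vs Site 2: Site 7 wins 6–3.
  Site 7 vs Site 1: Site 7 wins 5–4.
  Site 6 vs Site 5: Site 5 wins 8–1.
  Site 6 vs Site 2: Site 2 wins 6–3.
  Site 6 vs Site 1: Site 1 wins 6–3.
  Site 5 vs Site 2: Site 5 wins 8–1.
  Site 5 vs Site 1: Site 5 wins 5–4.
  Site 2 vs Site 1: Site 1 wins 7–2.
Copeland scores (wins − losses):
  Site 7: 3 − 1 = 2
  Site 6: 0 − 4 = -4
  Site 5: 4 − 0 = 4
  Site 2: 1 − 3 = -2
  Site 1: 2 − 2 = 0
Site 5 has the best Copeland score.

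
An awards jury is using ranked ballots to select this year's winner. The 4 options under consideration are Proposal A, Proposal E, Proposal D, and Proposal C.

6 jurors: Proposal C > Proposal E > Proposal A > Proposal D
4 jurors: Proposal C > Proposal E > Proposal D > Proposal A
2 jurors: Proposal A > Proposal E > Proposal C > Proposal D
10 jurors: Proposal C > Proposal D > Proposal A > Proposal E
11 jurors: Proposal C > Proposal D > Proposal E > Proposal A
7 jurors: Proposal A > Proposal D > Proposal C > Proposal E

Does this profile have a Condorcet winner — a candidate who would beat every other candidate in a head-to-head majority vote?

Yes

Head-to-head results (40 voters total):
Proposal A vs Proposal E: Proposal E wins 21–19.
Proposal A vs Proposal D: Proposal D wins 25–15.
Proposal A vs Proposal C: Proposal C wins 31–9.
Proposal E vs Proposal D: Proposal D wins 28–12.
Proposal E vs Proposal C: Proposal C wins 38–2.
Proposal D vs Proposal C: Proposal C wins 33–7.
Proposal C beats each rival — Proposal A (31–9), Proposal E (38–2), Proposal D (33–7) — so Proposal C is the Condorcet winner.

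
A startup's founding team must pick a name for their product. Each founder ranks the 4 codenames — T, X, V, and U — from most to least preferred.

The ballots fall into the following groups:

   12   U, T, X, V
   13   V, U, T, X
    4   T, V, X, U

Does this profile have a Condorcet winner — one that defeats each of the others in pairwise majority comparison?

Head-to-head results (29 voters total):
T vs X: T wins 29–0.
T vs V: T wins 16–13.
T vs U: U wins 25–4.
X vs V: V wins 17–12.
X vs U: U wins 25–4.
V vs U: V wins 17–12.
No candidate beats all others: T beats V beats U beats T, a majority cycle.

No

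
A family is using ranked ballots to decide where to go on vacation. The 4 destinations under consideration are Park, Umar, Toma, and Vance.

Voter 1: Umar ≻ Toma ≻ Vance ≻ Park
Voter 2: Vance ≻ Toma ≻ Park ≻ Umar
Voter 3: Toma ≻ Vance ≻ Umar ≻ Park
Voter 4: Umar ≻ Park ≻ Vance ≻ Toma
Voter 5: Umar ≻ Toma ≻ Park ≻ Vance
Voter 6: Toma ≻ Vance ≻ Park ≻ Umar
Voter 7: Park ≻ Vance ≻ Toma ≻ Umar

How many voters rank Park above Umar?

3

Ballots ranking Park above Umar: 3.
Ballots ranking Umar above Park: 4.
So 3 of 7 voters prefer Park to Umar.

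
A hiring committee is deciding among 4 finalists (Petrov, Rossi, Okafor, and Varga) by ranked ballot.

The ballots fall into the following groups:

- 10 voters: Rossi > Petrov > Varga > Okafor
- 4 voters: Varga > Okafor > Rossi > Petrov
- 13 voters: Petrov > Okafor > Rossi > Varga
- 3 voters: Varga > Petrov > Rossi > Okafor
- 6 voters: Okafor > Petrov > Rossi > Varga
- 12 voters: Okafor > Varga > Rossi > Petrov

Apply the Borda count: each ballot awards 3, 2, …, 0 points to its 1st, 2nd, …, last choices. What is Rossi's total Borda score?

Borda scores:
  Petrov: 10·2 + 4·0 + 13·3 + 3·2 + 6·2 + 12·0 = 77
  Rossi: 10·3 + 4·1 + 13·1 + 3·1 + 6·1 + 12·1 = 68
  Okafor: 10·0 + 4·2 + 13·2 + 3·0 + 6·3 + 12·3 = 88
  Varga: 10·1 + 4·3 + 13·0 + 3·3 + 6·0 + 12·2 = 55

68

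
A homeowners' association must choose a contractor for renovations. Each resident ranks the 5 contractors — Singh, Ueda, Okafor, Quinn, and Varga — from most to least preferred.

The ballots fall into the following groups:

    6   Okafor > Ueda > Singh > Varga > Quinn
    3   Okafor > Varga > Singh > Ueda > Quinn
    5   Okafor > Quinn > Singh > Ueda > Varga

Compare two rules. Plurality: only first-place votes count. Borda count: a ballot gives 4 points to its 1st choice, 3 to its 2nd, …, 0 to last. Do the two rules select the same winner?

Plurality first-place counts: Singh 0, Ueda 0, Okafor 14, Quinn 0, Varga 0 → Okafor.
Borda totals: Singh 28, Ueda 26, Okafor 56, Quinn 15, Varga 15 → Okafor.
The two rules agree on Okafor.

Yes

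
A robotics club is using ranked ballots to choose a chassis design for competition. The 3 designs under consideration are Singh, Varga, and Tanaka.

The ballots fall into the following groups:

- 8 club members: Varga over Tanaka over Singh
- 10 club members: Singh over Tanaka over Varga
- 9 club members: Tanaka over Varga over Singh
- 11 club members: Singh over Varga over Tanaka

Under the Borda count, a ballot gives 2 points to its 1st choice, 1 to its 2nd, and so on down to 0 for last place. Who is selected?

Singh

Borda scores:
  Singh: 8·0 + 10·2 + 9·0 + 11·2 = 42
  Varga: 8·2 + 10·0 + 9·1 + 11·1 = 36
  Tanaka: 8·1 + 10·1 + 9·2 + 11·0 = 36
Singh has the highest total.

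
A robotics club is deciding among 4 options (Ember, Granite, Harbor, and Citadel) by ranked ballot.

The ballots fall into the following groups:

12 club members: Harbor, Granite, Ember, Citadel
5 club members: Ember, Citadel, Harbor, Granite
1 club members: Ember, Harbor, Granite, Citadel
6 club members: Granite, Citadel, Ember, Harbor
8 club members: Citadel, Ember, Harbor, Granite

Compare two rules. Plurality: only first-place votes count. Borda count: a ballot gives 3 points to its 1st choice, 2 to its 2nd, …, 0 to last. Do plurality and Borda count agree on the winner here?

No

Plurality first-place counts: Ember 6, Granite 6, Harbor 12, Citadel 8 → Harbor.
Borda totals: Ember 52, Granite 43, Harbor 51, Citadel 46 → Ember.
The two rules disagree: plurality picks Harbor, Borda picks Ember.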